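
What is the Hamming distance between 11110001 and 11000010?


Count differing positions: . . ^ ^ . . ^ ^ = 4 differences

4


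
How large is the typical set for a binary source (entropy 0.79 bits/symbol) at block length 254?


log2|A_typical| = nH = 254 * 0.79 = 200.66, so |A_typical| ~ 2^200.66 = 2.539e+60

2.539e+60


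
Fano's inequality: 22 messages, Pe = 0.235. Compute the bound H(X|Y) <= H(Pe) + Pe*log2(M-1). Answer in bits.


H(Pe) = -Pe*log2(Pe) - (1-Pe)*log2(1-Pe) = -0.235*log2(0.235) - 0.765*log2(0.765) = 0.490978 + 0.295648 = 0.7866. Pe*log2(M-1) = 0.235*log2(21) = 1.032195. Bound = H(Pe) + Pe*log2(M-1) = 0.490978 + 0.295648 + 1.032195 = 1.8188

1.8188 bits


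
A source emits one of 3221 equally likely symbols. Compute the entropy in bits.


H = log2(n) = log2(3221) = 11.6533

11.6533 bits


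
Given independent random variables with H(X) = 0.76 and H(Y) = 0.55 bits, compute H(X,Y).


For independent variables, H(X,Y) = H(X) + H(Y) = 0.76 + 0.55 = 1.31

1.31 bits


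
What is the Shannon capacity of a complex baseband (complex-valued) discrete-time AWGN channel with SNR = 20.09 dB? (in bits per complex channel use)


SNR_linear = 10^(20.09/10) = 102.0939; C = log2(1 + SNR_linear) = log2(1 + 102.0939) = 6.6878

6.6878 bits/channel use


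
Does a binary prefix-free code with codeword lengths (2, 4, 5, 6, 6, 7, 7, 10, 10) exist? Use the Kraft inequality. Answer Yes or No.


Kraft sum = sum(2^(-l_i)) = 0.3926, need <= 1. Result: satisfied (a binary prefix-free code with these lengths exists)

Yes


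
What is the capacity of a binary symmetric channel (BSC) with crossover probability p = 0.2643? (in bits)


H(p) = -p*log2(p) - (1-p)*log2(1-p) = -0.2643*log2(0.2643) - 0.7357*log2(0.7357) = 0.507390 + 0.325776 = 0.8332. C = 1 - H(p) = 1 - 0.8332 = 0.1668

0.1668 bits


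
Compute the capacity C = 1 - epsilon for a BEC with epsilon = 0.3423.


C = 1 - epsilon = 1 - 0.3423 = 0.6577

0.6577 bits


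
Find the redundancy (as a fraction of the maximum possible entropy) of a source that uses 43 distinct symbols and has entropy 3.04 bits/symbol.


H_max = log2(K) = log2(43) = 5.4263 bits/symbol. Redundancy = 1 - H/H_max = 1 - 3.04/5.4263 = 1 - 0.5602 = 0.4398

0.4398


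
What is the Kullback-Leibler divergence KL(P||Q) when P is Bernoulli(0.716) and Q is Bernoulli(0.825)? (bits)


KL = p*log2(p/q) + (1-p)*log2((1-p)/(1-q)) = 0.716*log2(0.716/0.825) + 0.284*log2(0.284/0.175) = 0.052

0.052 bits


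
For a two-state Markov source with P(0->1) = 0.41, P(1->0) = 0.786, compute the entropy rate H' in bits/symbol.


Stationary distribution: pi_0 = p10/(p01+p10) = 0.6572, pi_1 = 0.3428. Entropy rate H' = pi_0*H(p01) + pi_1*H(p10) = 0.6572*0.9765 + 0.3428*0.7491 = 0.8985

0.8985 bits/symbol


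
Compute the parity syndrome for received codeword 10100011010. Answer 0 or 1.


Syndrome = XOR of all bits = 1 XOR 0 XOR 1 XOR 0 XOR 0 XOR 0 XOR 1 XOR 1 XOR 0 XOR 1 XOR 0 = 1

1


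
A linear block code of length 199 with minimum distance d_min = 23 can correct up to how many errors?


Correction capability = floor((d-1)/2) = floor((23-1)/2) = 11

11 errors


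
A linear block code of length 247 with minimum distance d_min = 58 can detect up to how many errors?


Detection capability = d_min - 1 = 58 - 1 = 57

57 errors


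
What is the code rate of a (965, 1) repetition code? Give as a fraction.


Rate = k/n = 1/965

1/965


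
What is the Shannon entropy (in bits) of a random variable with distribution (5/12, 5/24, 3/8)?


H = -sum(p_i * log2(p_i)). Terms: -(5/12)*log2(5/12) = 0.526264; -(5/24)*log2(5/24) = 0.471466; -(3/8)*log2(3/8) = 0.530639. H = 0.526264 + 0.471466 + 0.530639 = 1.5284

1.5284 bits


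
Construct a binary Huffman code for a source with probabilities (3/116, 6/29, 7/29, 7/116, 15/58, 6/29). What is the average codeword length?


Huffman construction (repeatedly merge the two least-probable nodes; each merge adds 1 bit to every symbol beneath it): 3/116 + 7/116 = 5/58; 5/58 + 6/29 = 17/58; 6/29 + 7/29 = 13/29; 15/58 + 17/58 = 16/29; 13/29 + 16/29 = 1. Resulting codeword lengths (in the order the probabilities were given): (4, 3, 2, 4, 2, 2). L_avg = sum(p_i * l_i) = 3/116*4 + 6/29*3 + 7/29*2 + 7/116*4 + 15/58*2 + 6/29*2 = 69/29 = 2.3793

2.3793 bits


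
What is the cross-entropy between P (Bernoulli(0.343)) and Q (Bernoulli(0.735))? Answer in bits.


H(P,Q) = -p*log2(q) - (1-p)*log2(1-q). -0.343*log2(0.735) = 0.152355; -0.657*log2(0.265) = 1.258770. H(P,Q) = 0.152355 + 1.258770 = 1.4111

1.4111 bits


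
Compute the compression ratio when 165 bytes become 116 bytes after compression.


Ratio = original / compressed = 165 / 116 = 1.4224

1.4224


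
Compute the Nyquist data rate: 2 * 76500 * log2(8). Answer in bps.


Rate = 2 * B * log2(M) = 2 * 76500 * 3.0 = 459000.0

459000.0 bps


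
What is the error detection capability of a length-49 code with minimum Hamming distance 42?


Detection capability = d_min - 1 = 42 - 1 = 41

41 errors


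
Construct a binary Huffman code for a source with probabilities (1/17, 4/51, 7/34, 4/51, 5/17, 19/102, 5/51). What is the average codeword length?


Huffman construction (repeatedly merge the two least-probable nodes; each merge adds 1 bit to every symbol beneath it): 1/17 + 4/51 = 7/51; 4/51 + 5/51 = 3/17; 7/51 + 3/17 = 16/51; 19/102 + 7/34 = 20/51; 5/17 + 16/51 = 31/51; 20/51 + 31/51 = 1. Resulting codeword lengths (in the order the probabilities were given): (4, 4, 2, 4, 2, 2, 4). L_avg = sum(p_i * l_i) = 1/17*4 + 4/51*4 + 7/34*2 + 4/51*4 + 5/17*2 + 19/102*2 + 5/51*4 = 134/51 = 2.6275

2.6275 bits


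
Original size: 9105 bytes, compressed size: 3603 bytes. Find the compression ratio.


Ratio = original / compressed = 9105 / 3603 = 2.5271

2.5271


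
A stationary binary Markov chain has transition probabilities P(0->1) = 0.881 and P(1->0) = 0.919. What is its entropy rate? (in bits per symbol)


Stationary distribution: pi_0 = p10/(p01+p10) = 0.5106, pi_1 = 0.4894. Entropy rate H' = pi_0*H(p01) + pi_1*H(p10) = 0.5106*0.5265 + 0.4894*0.4057 = 0.4674

0.4674 bits/symbol


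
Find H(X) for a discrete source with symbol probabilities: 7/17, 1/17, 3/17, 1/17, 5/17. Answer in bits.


H = -sum(p_i * log2(p_i)). Terms: -(7/17)*log2(7/17) = 0.527103; -(1/17)*log2(1/17) = 0.240439; -(3/17)*log2(3/17) = 0.441618; -(1/17)*log2(1/17) = 0.240439; -(5/17)*log2(5/17) = 0.519275. H = 0.527103 + 0.240439 + 0.441618 + 0.240439 + 0.519275 = 1.9689

1.9689 bits


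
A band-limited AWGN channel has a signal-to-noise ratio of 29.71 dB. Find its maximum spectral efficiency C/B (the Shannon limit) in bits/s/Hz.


SNR_linear = 10^(29.71/10) = 935.4057; C/B = log2(1 + SNR_linear) = log2(1 + 935.4057) = 9.871

9.871 bits/s/Hz


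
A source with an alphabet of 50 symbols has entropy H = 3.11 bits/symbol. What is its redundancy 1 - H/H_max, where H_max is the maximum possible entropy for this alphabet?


H_max = log2(K) = log2(50) = 5.6439 bits/symbol. Redundancy = 1 - H/H_max = 1 - 3.11/5.6439 = 1 - 0.551 = 0.449

0.449


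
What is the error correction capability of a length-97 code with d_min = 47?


Correction capability = floor((d-1)/2) = floor((47-1)/2) = 23

23 errors


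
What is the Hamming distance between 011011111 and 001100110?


Count differing positions: . ^ . ^ ^ ^ . . ^ = 5 differences

5


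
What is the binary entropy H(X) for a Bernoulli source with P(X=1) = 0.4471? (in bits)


H = -p*log2(p) - (1-p)*log2(1-p). -0.4471*log2(0.4471) = 0.519231; -0.5529*log2(0.5529) = 0.472679. H = 0.519231 + 0.472679 = 0.9919

0.9919 bits


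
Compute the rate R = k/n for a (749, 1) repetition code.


Rate = k/n = 1/749

1/749


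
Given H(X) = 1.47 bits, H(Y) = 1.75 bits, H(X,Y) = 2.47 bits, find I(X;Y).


I(X;Y) = H(X) + H(Y) - H(X,Y) = 1.47 + 1.75 - 2.47 = 0.75

0.75 bits


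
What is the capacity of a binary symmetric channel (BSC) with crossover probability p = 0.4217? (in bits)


H(p) = -p*log2(p) - (1-p)*log2(1-p) = -0.4217*log2(0.4217) - 0.5783*log2(0.5783) = 0.525316 + 0.456921 = 0.9822. C = 1 - H(p) = 1 - 0.9822 = 0.0178

0.0178 bits


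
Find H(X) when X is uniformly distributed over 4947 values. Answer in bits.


H = log2(n) = log2(4947) = 12.2723

12.2723 bits


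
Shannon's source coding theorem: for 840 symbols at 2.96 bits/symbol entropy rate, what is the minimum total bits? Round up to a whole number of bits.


Minimum bits >= n * H = 840 * 2.96 = 2486.4, rounded up to a whole number of bits = 2487

2487 bits


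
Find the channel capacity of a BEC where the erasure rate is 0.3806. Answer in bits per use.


C = 1 - epsilon = 1 - 0.3806 = 0.6194

0.6194 bits


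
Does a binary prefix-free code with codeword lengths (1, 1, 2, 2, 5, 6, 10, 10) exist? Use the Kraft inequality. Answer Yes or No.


Kraft sum = sum(2^(-l_i)) = 1.5488, need <= 1. Result: violated (a binary prefix-free code with these lengths cannot exist)

No


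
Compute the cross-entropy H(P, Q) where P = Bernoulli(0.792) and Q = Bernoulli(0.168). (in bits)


H(P,Q) = -p*log2(q) - (1-p)*log2(1-q). -0.792*log2(0.168) = 2.038186; -0.208*log2(0.832) = 0.055192. H(P,Q) = 2.038186 + 0.055192 = 2.0934

2.0934 bits


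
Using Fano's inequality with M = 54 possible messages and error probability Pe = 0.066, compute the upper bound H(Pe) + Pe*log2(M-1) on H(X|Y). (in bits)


H(Pe) = -Pe*log2(Pe) - (1-Pe)*log2(1-Pe) = -0.066*log2(0.066) - 0.934*log2(0.934) = 0.258812 + 0.092004 = 0.3508. Pe*log2(M-1) = 0.066*log2(53) = 0.378043. Bound = H(Pe) + Pe*log2(M-1) = 0.258812 + 0.092004 + 0.378043 = 0.7289

0.7289 bits


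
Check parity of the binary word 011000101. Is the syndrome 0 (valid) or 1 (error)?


Syndrome = XOR of all bits = 0 XOR 1 XOR 1 XOR 0 XOR 0 XOR 0 XOR 1 XOR 0 XOR 1 = 0

0


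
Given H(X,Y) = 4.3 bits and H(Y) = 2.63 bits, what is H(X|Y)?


H(X|Y) = H(X,Y) - H(Y) = 4.3 - 2.63 = 1.67

1.67 bits


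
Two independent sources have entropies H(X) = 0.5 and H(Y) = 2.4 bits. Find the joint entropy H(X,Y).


For independent variables, H(X,Y) = H(X) + H(Y) = 0.5 + 2.4 = 2.9

2.9 bits


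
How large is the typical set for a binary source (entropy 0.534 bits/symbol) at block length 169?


log2|A_typical| = nH = 169 * 0.534 = 90.246, so |A_typical| ~ 2^90.246 = 1.468e+27

1.468e+27


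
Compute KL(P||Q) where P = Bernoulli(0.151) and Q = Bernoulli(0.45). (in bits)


KL = p*log2(p/q) + (1-p)*log2((1-p)/(1-q)) = 0.151*log2(0.151/0.45) + 0.849*log2(0.849/0.55) = 0.2939

0.2939 bits


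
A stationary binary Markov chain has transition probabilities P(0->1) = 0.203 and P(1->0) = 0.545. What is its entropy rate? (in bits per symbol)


Stationary distribution: pi_0 = p10/(p01+p10) = 0.7286, pi_1 = 0.2714. Entropy rate H' = pi_0*H(p01) + pi_1*H(p10) = 0.7286*0.7279 + 0.2714*0.9941 = 0.8001

0.8001 bits/symbol


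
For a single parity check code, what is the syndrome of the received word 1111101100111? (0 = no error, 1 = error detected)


Syndrome = XOR of all bits = 1 XOR 1 XOR 1 XOR 1 XOR 1 XOR 0 XOR 1 XOR 1 XOR 0 XOR 0 XOR 1 XOR 1 XOR 1 = 0

0


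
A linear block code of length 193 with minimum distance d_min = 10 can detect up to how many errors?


Detection capability = d_min - 1 = 10 - 1 = 9

9 errors


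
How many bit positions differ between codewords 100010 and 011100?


Count differing positions: ^ ^ ^ ^ ^ . = 5 differences

5


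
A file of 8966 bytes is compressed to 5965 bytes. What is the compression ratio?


Ratio = original / compressed = 8966 / 5965 = 1.5031

1.5031


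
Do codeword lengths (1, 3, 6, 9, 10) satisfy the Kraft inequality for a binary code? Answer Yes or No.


Kraft sum = sum(2^(-l_i)) = 0.6436, need <= 1. Result: satisfied (a binary prefix-free code with these lengths exists)

Yes


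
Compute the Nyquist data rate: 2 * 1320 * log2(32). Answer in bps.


Rate = 2 * B * log2(M) = 2 * 1320 * 5.0 = 13200.0

13200.0 bps


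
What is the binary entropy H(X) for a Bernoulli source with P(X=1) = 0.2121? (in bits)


H = -p*log2(p) - (1-p)*log2(1-p). -0.2121*log2(0.2121) = 0.474507; -0.7879*log2(0.7879) = 0.270971. H = 0.474507 + 0.270971 = 0.7455

0.7455 bits


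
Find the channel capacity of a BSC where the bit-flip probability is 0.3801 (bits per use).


H(p) = -p*log2(p) - (1-p)*log2(1-p) = -0.3801*log2(0.3801) - 0.6199*log2(0.6199) = 0.530448 + 0.427664 = 0.9581. C = 1 - H(p) = 1 - 0.9581 = 0.0419

0.0419 bits


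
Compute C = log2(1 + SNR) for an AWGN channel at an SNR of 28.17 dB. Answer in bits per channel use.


SNR_linear = 10^(28.17/10) = 656.1453; C = log2(1 + SNR_linear) = log2(1 + 656.1453) = 9.3601

9.3601 bits/channel use


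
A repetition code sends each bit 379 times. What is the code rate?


Rate = k/n = 1/379

1/379


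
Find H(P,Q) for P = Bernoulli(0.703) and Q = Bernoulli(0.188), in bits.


H(P,Q) = -p*log2(q) - (1-p)*log2(1-q). -0.703*log2(0.188) = 1.695070; -0.297*log2(0.812) = 0.089233. H(P,Q) = 1.695070 + 0.089233 = 1.7843

1.7843 bits


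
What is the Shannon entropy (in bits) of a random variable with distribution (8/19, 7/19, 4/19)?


H = -sum(p_i * log2(p_i)). Terms: -(8/19)*log2(8/19) = 0.525443; -(7/19)*log2(7/19) = 0.530737; -(4/19)*log2(4/19) = 0.473248. H = 0.525443 + 0.530737 + 0.473248 = 1.5294

1.5294 bits


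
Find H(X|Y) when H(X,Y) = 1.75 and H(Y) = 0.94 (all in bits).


H(X|Y) = H(X,Y) - H(Y) = 1.75 - 0.94 = 0.81

0.81 bits


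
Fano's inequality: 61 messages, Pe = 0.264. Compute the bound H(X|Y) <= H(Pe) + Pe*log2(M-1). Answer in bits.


H(Pe) = -Pe*log2(Pe) - (1-Pe)*log2(1-Pe) = -0.264*log2(0.264) - 0.736*log2(0.736) = 0.507247 + 0.325476 = 0.8327. Pe*log2(M-1) = 0.264*log2(60) = 1.559419. Bound = H(Pe) + Pe*log2(M-1) = 0.507247 + 0.325476 + 1.559419 = 2.3921

2.3921 bits


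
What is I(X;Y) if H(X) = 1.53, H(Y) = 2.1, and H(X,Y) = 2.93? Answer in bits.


I(X;Y) = H(X) + H(Y) - H(X,Y) = 1.53 + 2.1 - 2.93 = 0.7

0.7 bits


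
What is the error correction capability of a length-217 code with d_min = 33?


Correction capability = floor((d-1)/2) = floor((33-1)/2) = 16

16 errors


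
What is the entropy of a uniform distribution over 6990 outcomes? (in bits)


H = log2(n) = log2(6990) = 12.7711

12.7711 bits


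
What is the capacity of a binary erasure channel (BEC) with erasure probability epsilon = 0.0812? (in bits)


C = 1 - epsilon = 1 - 0.0812 = 0.9188

0.9188 bits


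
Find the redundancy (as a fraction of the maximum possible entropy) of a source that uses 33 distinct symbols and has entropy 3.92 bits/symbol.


H_max = log2(K) = log2(33) = 5.0444 bits/symbol. Redundancy = 1 - H/H_max = 1 - 3.92/5.0444 = 1 - 0.7771 = 0.2229

0.2229


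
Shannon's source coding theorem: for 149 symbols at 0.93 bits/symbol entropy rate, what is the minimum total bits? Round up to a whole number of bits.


Minimum bits >= n * H = 149 * 0.93 = 138.57, rounded up to a whole number of bits = 139

139 bits


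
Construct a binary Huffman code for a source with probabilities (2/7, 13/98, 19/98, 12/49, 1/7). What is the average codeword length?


Huffman construction (repeatedly merge the two least-probable nodes; each merge adds 1 bit to every symbol beneath it): 13/98 + 1/7 = 27/98; 19/98 + 12/49 = 43/98; 27/98 + 2/7 = 55/98; 43/98 + 55/98 = 1. Resulting codeword lengths (in the order the probabilities were given): (2, 3, 2, 2, 3). L_avg = sum(p_i * l_i) = 2/7*2 + 13/98*3 + 19/98*2 + 12/49*2 + 1/7*3 = 223/98 = 2.2755

2.2755 bits


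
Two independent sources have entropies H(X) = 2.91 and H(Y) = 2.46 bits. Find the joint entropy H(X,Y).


For independent variables, H(X,Y) = H(X) + H(Y) = 2.91 + 2.46 = 5.37

5.37 bits


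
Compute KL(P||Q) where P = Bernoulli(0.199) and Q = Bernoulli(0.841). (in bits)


KL = p*log2(p/q) + (1-p)*log2((1-p)/(1-q)) = 0.199*log2(0.199/0.841) + 0.801*log2(0.801/0.159) = 1.4548

1.4548 bits


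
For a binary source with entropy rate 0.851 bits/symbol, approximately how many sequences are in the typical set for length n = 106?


log2|A_typical| = nH = 106 * 0.851 = 90.206, so |A_typical| ~ 2^90.206 = 1.428e+27

1.428e+27


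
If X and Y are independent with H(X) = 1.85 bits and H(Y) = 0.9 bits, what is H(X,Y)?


For independent variables, H(X,Y) = H(X) + H(Y) = 1.85 + 0.9 = 2.75

2.75 bits


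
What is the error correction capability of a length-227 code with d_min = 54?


Correction capability = floor((d-1)/2) = floor((54-1)/2) = 26

26 errors


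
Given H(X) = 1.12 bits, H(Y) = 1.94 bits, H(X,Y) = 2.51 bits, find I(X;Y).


I(X;Y) = H(X) + H(Y) - H(X,Y) = 1.12 + 1.94 - 2.51 = 0.55

0.55 bits


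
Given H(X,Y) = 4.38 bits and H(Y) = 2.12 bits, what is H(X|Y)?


H(X|Y) = H(X,Y) - H(Y) = 4.38 - 2.12 = 2.26

2.26 bits


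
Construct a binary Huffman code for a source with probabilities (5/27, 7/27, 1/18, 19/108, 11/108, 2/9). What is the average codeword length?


Huffman construction (repeatedly merge the two least-probable nodes; each merge adds 1 bit to every symbol beneath it): 1/18 + 11/108 = 17/108; 17/108 + 19/108 = 1/3; 5/27 + 2/9 = 11/27; 7/27 + 1/3 = 16/27; 11/27 + 16/27 = 1. Resulting codeword lengths (in the order the probabilities were given): (2, 2, 4, 3, 4, 2). L_avg = sum(p_i * l_i) = 5/27*2 + 7/27*2 + 1/18*4 + 19/108*3 + 11/108*4 + 2/9*2 = 269/108 = 2.4907

2.4907 bits


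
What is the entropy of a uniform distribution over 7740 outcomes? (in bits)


H = log2(n) = log2(7740) = 12.9181

12.9181 bits


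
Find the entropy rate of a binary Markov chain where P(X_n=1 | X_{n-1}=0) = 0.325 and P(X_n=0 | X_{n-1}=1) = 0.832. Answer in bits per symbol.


Stationary distribution: pi_0 = p10/(p01+p10) = 0.7191, pi_1 = 0.2809. Entropy rate H' = pi_0*H(p01) + pi_1*H(p10) = 0.7191*0.9097 + 0.2809*0.6531 = 0.8376

0.8376 bits/symbol


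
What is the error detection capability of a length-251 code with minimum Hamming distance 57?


Detection capability = d_min - 1 = 57 - 1 = 56

56 errors


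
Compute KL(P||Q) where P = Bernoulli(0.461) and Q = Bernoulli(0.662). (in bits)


KL = p*log2(p/q) + (1-p)*log2((1-p)/(1-q)) = 0.461*log2(0.461/0.662) + 0.539*log2(0.539/0.338) = 0.1222

0.1222 bits


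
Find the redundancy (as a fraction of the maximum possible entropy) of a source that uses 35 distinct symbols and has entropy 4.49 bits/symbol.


H_max = log2(K) = log2(35) = 5.1293 bits/symbol. Redundancy = 1 - H/H_max = 1 - 4.49/5.1293 = 1 - 0.8754 = 0.1246

0.1246


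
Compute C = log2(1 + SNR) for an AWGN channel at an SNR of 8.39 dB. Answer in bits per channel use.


SNR_linear = 10^(8.39/10) = 6.9024; C = log2(1 + SNR_linear) = log2(1 + 6.9024) = 2.9823

2.9823 bits/channel use


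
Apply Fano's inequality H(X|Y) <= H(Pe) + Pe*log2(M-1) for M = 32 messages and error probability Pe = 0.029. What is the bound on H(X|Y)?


H(Pe) = -Pe*log2(Pe) - (1-Pe)*log2(1-Pe) = -0.029*log2(0.029) - 0.971*log2(0.971) = 0.148126 + 0.041226 = 0.1894. Pe*log2(M-1) = 0.029*log2(31) = 0.143672. Bound = H(Pe) + Pe*log2(M-1) = 0.148126 + 0.041226 + 0.143672 = 0.333

0.333 bits


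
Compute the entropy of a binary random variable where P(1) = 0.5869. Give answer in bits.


H = -p*log2(p) - (1-p)*log2(1-p). -0.5869*log2(0.5869) = 0.451217; -0.4131*log2(0.4131) = 0.526883. H = 0.451217 + 0.526883 = 0.9781

0.9781 bits


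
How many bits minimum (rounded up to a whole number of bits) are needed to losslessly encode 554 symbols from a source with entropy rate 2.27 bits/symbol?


Minimum bits >= n * H = 554 * 2.27 = 1257.58, rounded up to a whole number of bits = 1258

1258 bits


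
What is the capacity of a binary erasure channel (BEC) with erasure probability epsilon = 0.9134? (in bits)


C = 1 - epsilon = 1 - 0.9134 = 0.0866

0.0866 bits


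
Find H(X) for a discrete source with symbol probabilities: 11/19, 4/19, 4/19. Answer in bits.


H = -sum(p_i * log2(p_i)). Terms: -(11/19)*log2(11/19) = 0.456498; -(4/19)*log2(4/19) = 0.473248; -(4/19)*log2(4/19) = 0.473248. H = 0.456498 + 0.473248 + 0.473248 = 1.403

1.403 bits


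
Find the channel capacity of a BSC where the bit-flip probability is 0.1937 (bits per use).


H(p) = -p*log2(p) - (1-p)*log2(1-p) = -0.1937*log2(0.1937) - 0.8063*log2(0.8063) = 0.458702 + 0.250446 = 0.7091. C = 1 - H(p) = 1 - 0.7091 = 0.2909

0.2909 bits


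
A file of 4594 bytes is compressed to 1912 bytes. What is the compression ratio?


Ratio = original / compressed = 4594 / 1912 = 2.4027

2.4027


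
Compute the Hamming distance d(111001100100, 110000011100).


Count differing positions: . . ^ . . ^ ^ ^ ^ . . . = 5 differences

5


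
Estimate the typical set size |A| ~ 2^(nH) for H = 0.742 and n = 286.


log2|A_typical| = nH = 286 * 0.742 = 212.212, so |A_typical| ~ 2^212.212 = 7.624e+63

7.624e+63


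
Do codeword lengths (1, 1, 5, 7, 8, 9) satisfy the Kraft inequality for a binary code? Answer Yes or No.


Kraft sum = sum(2^(-l_i)) = 1.0449, need <= 1. Result: violated (a binary prefix-free code with these lengths cannot exist)

No


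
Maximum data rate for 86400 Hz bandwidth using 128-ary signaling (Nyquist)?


Rate = 2 * B * log2(M) = 2 * 86400 * 7.0 = 1209600.0

1209600.0 bps


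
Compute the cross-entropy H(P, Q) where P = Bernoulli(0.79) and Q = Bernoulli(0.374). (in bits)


H(P,Q) = -p*log2(q) - (1-p)*log2(1-q). -0.79*log2(0.374) = 1.120923; -0.21*log2(0.626) = 0.141911. H(P,Q) = 1.120923 + 0.141911 = 1.2628

1.2628 bits


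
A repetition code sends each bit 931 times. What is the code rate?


Rate = k/n = 1/931

1/931


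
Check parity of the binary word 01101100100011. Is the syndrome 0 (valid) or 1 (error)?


Syndrome = XOR of all bits = 0 XOR 1 XOR 1 XOR 0 XOR 1 XOR 1 XOR 0 XOR 0 XOR 1 XOR 0 XOR 0 XOR 0 XOR 1 XOR 1 = 1

1


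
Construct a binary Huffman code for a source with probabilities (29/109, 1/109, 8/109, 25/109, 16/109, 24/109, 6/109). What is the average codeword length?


Huffman construction (repeatedly merge the two least-probable nodes; each merge adds 1 bit to every symbol beneath it): 1/109 + 6/109 = 7/109; 7/109 + 8/109 = 15/109; 15/109 + 16/109 = 31/109; 24/109 + 25/109 = 49/109; 29/109 + 31/109 = 60/109; 49/109 + 60/109 = 1. Resulting codeword lengths (in the order the probabilities were given): (2, 5, 4, 2, 3, 2, 5). L_avg = sum(p_i * l_i) = 29/109*2 + 1/109*5 + 8/109*4 + 25/109*2 + 16/109*3 + 24/109*2 + 6/109*5 = 271/109 = 2.4862

2.4862 bits


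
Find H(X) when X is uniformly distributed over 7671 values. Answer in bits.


H = log2(n) = log2(7671) = 12.9052

12.9052 bits


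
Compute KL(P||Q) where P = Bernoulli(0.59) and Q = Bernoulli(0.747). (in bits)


KL = p*log2(p/q) + (1-p)*log2((1-p)/(1-q)) = 0.59*log2(0.59/0.747) + 0.41*log2(0.41/0.253) = 0.0847

0.0847 bits


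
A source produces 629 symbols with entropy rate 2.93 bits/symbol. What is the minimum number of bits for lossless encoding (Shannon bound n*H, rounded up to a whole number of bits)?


Minimum bits >= n * H = 629 * 2.93 = 1842.97, rounded up to a whole number of bits = 1843

1843 bits


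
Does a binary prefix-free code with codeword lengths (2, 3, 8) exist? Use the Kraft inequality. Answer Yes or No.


Kraft sum = sum(2^(-l_i)) = 0.3789, need <= 1. Result: satisfied (a binary prefix-free code with these lengths exists)

Yes


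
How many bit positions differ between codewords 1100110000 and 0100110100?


Count differing positions: ^ . . . . . . ^ . . = 2 differences

2


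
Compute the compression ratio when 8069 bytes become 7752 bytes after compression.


Ratio = original / compressed = 8069 / 7752 = 1.0409

1.0409


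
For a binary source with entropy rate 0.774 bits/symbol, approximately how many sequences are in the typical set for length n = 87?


log2|A_typical| = nH = 87 * 0.774 = 67.338, so |A_typical| ~ 2^67.338 = 1.865e+20

1.865e+20


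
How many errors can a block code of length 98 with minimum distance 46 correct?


Correction capability = floor((d-1)/2) = floor((46-1)/2) = 22

22 errors


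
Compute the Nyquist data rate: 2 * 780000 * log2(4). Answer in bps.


Rate = 2 * B * log2(M) = 2 * 780000 * 2.0 = 3120000.0

3120000.0 bps


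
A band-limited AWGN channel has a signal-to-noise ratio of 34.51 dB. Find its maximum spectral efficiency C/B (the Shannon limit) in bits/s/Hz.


SNR_linear = 10^(34.51/10) = 2824.88; C/B = log2(1 + SNR_linear) = log2(1 + 2824.88) = 11.4645

11.4645 bits/s/Hz


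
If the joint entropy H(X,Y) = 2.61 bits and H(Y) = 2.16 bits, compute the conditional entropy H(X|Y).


H(X|Y) = H(X,Y) - H(Y) = 2.61 - 2.16 = 0.45

0.45 bits


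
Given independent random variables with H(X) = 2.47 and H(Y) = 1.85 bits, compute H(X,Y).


For independent variables, H(X,Y) = H(X) + H(Y) = 2.47 + 1.85 = 4.32

4.32 bits


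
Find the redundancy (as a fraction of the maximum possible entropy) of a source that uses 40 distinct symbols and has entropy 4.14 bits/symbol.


H_max = log2(K) = log2(40) = 5.3219 bits/symbol. Redundancy = 1 - H/H_max = 1 - 4.14/5.3219 = 1 - 0.7779 = 0.2221

0.2221


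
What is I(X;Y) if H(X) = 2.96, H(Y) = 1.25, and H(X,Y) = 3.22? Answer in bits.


I(X;Y) = H(X) + H(Y) - H(X,Y) = 2.96 + 1.25 - 3.22 = 0.99

0.99 bits


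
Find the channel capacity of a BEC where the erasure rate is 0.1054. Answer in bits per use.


C = 1 - epsilon = 1 - 0.1054 = 0.8946

0.8946 bits


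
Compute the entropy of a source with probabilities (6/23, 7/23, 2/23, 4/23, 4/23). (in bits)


H = -sum(p_i * log2(p_i)). Terms: -(6/23)*log2(6/23) = 0.505722; -(7/23)*log2(7/23) = 0.522324; -(2/23)*log2(2/23) = 0.306397; -(4/23)*log2(4/23) = 0.438880; -(4/23)*log2(4/23) = 0.438880. H = 0.505722 + 0.522324 + 0.306397 + 0.438880 + 0.438880 = 2.2122

2.2122 bits


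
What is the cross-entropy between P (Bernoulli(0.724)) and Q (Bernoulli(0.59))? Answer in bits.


H(P,Q) = -p*log2(q) - (1-p)*log2(1-q). -0.724*log2(0.59) = 0.551118; -0.276*log2(0.41) = 0.355020. H(P,Q) = 0.551118 + 0.355020 = 0.9061

0.9061 bits


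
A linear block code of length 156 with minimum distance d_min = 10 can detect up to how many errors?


Detection capability = d_min - 1 = 10 - 1 = 9

9 errors


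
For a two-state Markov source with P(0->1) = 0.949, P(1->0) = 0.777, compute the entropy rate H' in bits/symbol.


Stationary distribution: pi_0 = p10/(p01+p10) = 0.4502, pi_1 = 0.5498. Entropy rate H' = pi_0*H(p01) + pi_1*H(p10) = 0.4502*0.2906 + 0.5498*0.7656 = 0.5518

0.5518 bits/symbol


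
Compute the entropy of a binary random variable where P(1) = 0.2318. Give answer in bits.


H = -p*log2(p) - (1-p)*log2(1-p). -0.2318*log2(0.2318) = 0.488877; -0.7682*log2(0.7682) = 0.292259. H = 0.488877 + 0.292259 = 0.7811

0.7811 bits


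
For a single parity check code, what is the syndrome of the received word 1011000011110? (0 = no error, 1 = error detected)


Syndrome = XOR of all bits = 1 XOR 0 XOR 1 XOR 1 XOR 0 XOR 0 XOR 0 XOR 0 XOR 1 XOR 1 XOR 1 XOR 1 XOR 0 = 1

1


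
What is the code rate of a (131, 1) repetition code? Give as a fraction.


Rate = k/n = 1/131

1/131


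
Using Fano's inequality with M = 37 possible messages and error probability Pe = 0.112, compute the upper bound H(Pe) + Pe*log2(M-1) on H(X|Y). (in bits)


H(Pe) = -Pe*log2(Pe) - (1-Pe)*log2(1-Pe) = -0.112*log2(0.112) - 0.888*log2(0.888) = 0.353744 + 0.152175 = 0.5059. Pe*log2(M-1) = 0.112*log2(36) = 0.579032. Bound = H(Pe) + Pe*log2(M-1) = 0.353744 + 0.152175 + 0.579032 = 1.085

1.085 bits


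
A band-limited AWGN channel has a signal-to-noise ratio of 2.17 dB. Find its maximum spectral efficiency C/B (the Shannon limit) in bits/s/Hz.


SNR_linear = 10^(2.17/10) = 1.6482; C/B = log2(1 + SNR_linear) = log2(1 + 1.6482) = 1.405

1.405 bits/s/Hz


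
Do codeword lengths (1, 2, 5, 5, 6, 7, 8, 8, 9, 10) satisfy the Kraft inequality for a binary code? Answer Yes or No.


Kraft sum = sum(2^(-l_i)) = 0.8467, need <= 1. Result: satisfied (a binary prefix-free code with these lengths exists)

Yes


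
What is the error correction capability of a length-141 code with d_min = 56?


Correction capability = floor((d-1)/2) = floor((56-1)/2) = 27

27 errors


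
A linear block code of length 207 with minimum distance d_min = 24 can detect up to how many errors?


Detection capability = d_min - 1 = 24 - 1 = 23

23 errors


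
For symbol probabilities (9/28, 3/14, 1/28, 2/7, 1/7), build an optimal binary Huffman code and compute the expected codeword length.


Huffman construction (repeatedly merge the two least-probable nodes; each merge adds 1 bit to every symbol beneath it): 1/28 + 1/7 = 5/28; 5/28 + 3/14 = 11/28; 2/7 + 9/28 = 17/28; 11/28 + 17/28 = 1. Resulting codeword lengths (in the order the probabilities were given): (2, 2, 3, 2, 3). L_avg = sum(p_i * l_i) = 9/28*2 + 3/14*2 + 1/28*3 + 2/7*2 + 1/7*3 = 61/28 = 2.1786

2.1786 bits


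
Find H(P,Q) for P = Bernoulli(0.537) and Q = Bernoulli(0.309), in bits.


H(P,Q) = -p*log2(q) - (1-p)*log2(1-q). -0.537*log2(0.309) = 0.909851; -0.463*log2(0.691) = 0.246891. H(P,Q) = 0.909851 + 0.246891 = 1.1567

1.1567 bits


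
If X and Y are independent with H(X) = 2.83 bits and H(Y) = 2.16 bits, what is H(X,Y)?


For independent variables, H(X,Y) = H(X) + H(Y) = 2.83 + 2.16 = 4.99

4.99 bits


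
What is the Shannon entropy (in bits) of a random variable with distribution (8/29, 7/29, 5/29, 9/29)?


H = -sum(p_i * log2(p_i)). Terms: -(8/29)*log2(8/29) = 0.512546; -(7/29)*log2(7/29) = 0.494979; -(5/29)*log2(5/29) = 0.437251; -(9/29)*log2(9/29) = 0.523879. H = 0.512546 + 0.494979 + 0.437251 + 0.523879 = 1.9687

1.9687 bits


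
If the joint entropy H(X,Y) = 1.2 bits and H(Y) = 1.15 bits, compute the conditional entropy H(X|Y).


H(X|Y) = H(X,Y) - H(Y) = 1.2 - 1.15 = 0.05

0.05 bits


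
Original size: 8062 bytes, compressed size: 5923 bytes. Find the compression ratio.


Ratio = original / compressed = 8062 / 5923 = 1.3611

1.3611


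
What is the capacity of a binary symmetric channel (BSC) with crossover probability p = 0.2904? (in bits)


H(p) = -p*log2(p) - (1-p)*log2(1-p) = -0.2904*log2(0.2904) - 0.7096*log2(0.7096) = 0.518041 + 0.351197 = 0.8692. C = 1 - H(p) = 1 - 0.8692 = 0.1308

0.1308 bits


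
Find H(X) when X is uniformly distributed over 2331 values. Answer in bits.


H = log2(n) = log2(2331) = 11.1867

11.1867 bits


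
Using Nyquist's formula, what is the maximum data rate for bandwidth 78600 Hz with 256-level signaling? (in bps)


Rate = 2 * B * log2(M) = 2 * 78600 * 8.0 = 1257600.0

1257600.0 bps


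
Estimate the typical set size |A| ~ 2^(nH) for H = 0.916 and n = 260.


log2|A_typical| = nH = 260 * 0.916 = 238.16, so |A_typical| ~ 2^238.16 = 4.935e+71

4.935e+71


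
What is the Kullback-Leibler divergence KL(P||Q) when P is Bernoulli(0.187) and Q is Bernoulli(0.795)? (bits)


KL = p*log2(p/q) + (1-p)*log2((1-p)/(1-q)) = 0.187*log2(0.187/0.795) + 0.813*log2(0.813/0.205) = 1.2255

1.2255 bits


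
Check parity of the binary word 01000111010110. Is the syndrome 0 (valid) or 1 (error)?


Syndrome = XOR of all bits = 0 XOR 1 XOR 0 XOR 0 XOR 0 XOR 1 XOR 1 XOR 1 XOR 0 XOR 1 XOR 0 XOR 1 XOR 1 XOR 0 = 1

1


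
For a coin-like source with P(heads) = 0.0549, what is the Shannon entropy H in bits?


H = -p*log2(p) - (1-p)*log2(1-p). -0.0549*log2(0.0549) = 0.229869; -0.9451*log2(0.9451) = 0.076989. H = 0.229869 + 0.076989 = 0.3069

0.3069 bits


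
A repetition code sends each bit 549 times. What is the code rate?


Rate = k/n = 1/549

1/549


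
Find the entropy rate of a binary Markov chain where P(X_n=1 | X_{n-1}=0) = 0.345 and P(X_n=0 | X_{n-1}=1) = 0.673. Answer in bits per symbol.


Stationary distribution: pi_0 = p10/(p01+p10) = 0.6611, pi_1 = 0.3389. Entropy rate H' = pi_0*H(p01) + pi_1*H(p10) = 0.6611*0.9295 + 0.3389*0.9118 = 0.9235

0.9235 bits/symbol


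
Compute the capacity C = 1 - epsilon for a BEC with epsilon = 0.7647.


C = 1 - epsilon = 1 - 0.7647 = 0.2353

0.2353 bits


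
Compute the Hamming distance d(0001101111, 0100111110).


Count differing positions: . ^ . ^ . ^ . . . ^ = 4 differences

4


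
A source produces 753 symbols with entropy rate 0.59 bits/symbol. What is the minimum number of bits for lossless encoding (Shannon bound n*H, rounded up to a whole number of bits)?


Minimum bits >= n * H = 753 * 0.59 = 444.27, rounded up to a whole number of bits = 445

445 bits


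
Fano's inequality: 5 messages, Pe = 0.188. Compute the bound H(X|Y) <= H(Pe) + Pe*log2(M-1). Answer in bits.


H(Pe) = -Pe*log2(Pe) - (1-Pe)*log2(1-Pe) = -0.188*log2(0.188) - 0.812*log2(0.812) = 0.453305 + 0.243964 = 0.6973. Pe*log2(M-1) = 0.188*log2(4) = 0.376000. Bound = H(Pe) + Pe*log2(M-1) = 0.453305 + 0.243964 + 0.376000 = 1.0733

1.0733 bits


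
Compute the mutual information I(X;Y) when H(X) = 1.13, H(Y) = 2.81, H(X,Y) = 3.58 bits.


I(X;Y) = H(X) + H(Y) - H(X,Y) = 1.13 + 2.81 - 3.58 = 0.36

0.36 bits


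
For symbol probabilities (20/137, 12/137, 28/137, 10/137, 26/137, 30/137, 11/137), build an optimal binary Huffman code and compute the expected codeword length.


Huffman construction (repeatedly merge the two least-probable nodes; each merge adds 1 bit to every symbol beneath it): 10/137 + 11/137 = 21/137; 12/137 + 20/137 = 32/137; 21/137 + 26/137 = 47/137; 28/137 + 30/137 = 58/137; 32/137 + 47/137 = 79/137; 58/137 + 79/137 = 1. Resulting codeword lengths (in the order the probabilities were given): (3, 3, 2, 4, 3, 2, 4). L_avg = sum(p_i * l_i) = 20/137*3 + 12/137*3 + 28/137*2 + 10/137*4 + 26/137*3 + 30/137*2 + 11/137*4 = 374/137 = 2.7299

2.7299 bits


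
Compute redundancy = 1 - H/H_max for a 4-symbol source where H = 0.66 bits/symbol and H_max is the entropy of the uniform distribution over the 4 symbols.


H_max = log2(K) = log2(4) = 2.0 bits/symbol. Redundancy = 1 - H/H_max = 1 - 0.66/2.0 = 1 - 0.33 = 0.67

0.67


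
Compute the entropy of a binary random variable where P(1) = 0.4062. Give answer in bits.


H = -p*log2(p) - (1-p)*log2(1-p). -0.4062*log2(0.4062) = 0.527954; -0.5938*log2(0.5938) = 0.446509. H = 0.527954 + 0.446509 = 0.9745

0.9745 bits


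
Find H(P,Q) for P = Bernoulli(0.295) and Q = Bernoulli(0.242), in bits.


H(P,Q) = -p*log2(q) - (1-p)*log2(1-q). -0.295*log2(0.242) = 0.603842; -0.705*log2(0.758) = 0.281810. H(P,Q) = 0.603842 + 0.281810 = 0.8857

0.8857 bits


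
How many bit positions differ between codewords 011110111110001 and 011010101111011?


Count differing positions: . . . ^ . . . ^ . . . ^ . ^ . = 4 differences

4


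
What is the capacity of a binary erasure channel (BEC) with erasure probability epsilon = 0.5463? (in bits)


C = 1 - epsilon = 1 - 0.5463 = 0.4537

0.4537 bits


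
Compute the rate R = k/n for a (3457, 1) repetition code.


Rate = k/n = 1/3457

1/3457


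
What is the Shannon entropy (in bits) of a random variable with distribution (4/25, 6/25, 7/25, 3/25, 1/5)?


H = -sum(p_i * log2(p_i)). Terms: -(4/25)*log2(4/25) = 0.423017; -(6/25)*log2(6/25) = 0.494134; -(7/25)*log2(7/25) = 0.514220; -(3/25)*log2(3/25) = 0.367067; -(1/5)*log2(1/5) = 0.464386. H = 0.423017 + 0.494134 + 0.514220 + 0.367067 + 0.464386 = 2.2628

2.2628 bits


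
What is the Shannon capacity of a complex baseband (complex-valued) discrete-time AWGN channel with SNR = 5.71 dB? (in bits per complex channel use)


SNR_linear = 10^(5.71/10) = 3.7239; C = log2(1 + SNR_linear) = log2(1 + 3.7239) = 2.24

2.24 bits/channel use


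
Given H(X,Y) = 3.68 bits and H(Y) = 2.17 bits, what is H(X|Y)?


H(X|Y) = H(X,Y) - H(Y) = 3.68 - 2.17 = 1.51

1.51 bits


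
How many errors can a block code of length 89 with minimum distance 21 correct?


Correction capability = floor((d-1)/2) = floor((21-1)/2) = 10

10 errors


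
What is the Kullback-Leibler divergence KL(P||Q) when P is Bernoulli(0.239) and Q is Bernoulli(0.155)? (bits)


KL = p*log2(p/q) + (1-p)*log2((1-p)/(1-q)) = 0.239*log2(0.239/0.155) + 0.761*log2(0.761/0.845) = 0.0344

0.0344 bits


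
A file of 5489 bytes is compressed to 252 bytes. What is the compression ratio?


Ratio = original / compressed = 5489 / 252 = 21.7817

21.7817


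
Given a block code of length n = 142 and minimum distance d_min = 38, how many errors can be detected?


Detection capability = d_min - 1 = 38 - 1 = 37

37 errors


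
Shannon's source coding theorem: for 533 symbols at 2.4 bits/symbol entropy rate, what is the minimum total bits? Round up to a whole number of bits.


Minimum bits >= n * H = 533 * 2.4 = 1279.2, rounded up to a whole number of bits = 1280

1280 bits


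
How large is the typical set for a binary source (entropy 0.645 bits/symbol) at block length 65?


log2|A_typical| = nH = 65 * 0.645 = 41.925, so |A_typical| ~ 2^41.925 = 4.175e+12

4.175e+12


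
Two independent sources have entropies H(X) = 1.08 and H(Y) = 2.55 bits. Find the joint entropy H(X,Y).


For independent variables, H(X,Y) = H(X) + H(Y) = 1.08 + 2.55 = 3.63

3.63 bits


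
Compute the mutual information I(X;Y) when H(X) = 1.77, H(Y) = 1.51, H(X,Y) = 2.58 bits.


I(X;Y) = H(X) + H(Y) - H(X,Y) = 1.77 + 1.51 - 2.58 = 0.7

0.7 bits


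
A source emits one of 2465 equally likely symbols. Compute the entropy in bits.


H = log2(n) = log2(2465) = 11.2674

11.2674 bits


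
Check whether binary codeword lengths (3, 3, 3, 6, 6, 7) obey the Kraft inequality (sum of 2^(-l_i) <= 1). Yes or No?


Kraft sum = sum(2^(-l_i)) = 0.4141, need <= 1. Result: satisfied (a binary prefix-free code with these lengths exists)

Yes


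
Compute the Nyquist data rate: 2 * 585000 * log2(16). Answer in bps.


Rate = 2 * B * log2(M) = 2 * 585000 * 4.0 = 4680000.0

4680000.0 bps


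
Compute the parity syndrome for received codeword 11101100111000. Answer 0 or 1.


Syndrome = XOR of all bits = 1 XOR 1 XOR 1 XOR 0 XOR 1 XOR 1 XOR 0 XOR 0 XOR 1 XOR 1 XOR 1 XOR 0 XOR 0 XOR 0 = 0

0


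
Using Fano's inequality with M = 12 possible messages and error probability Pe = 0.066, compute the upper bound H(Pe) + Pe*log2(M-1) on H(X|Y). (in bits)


H(Pe) = -Pe*log2(Pe) - (1-Pe)*log2(1-Pe) = -0.066*log2(0.066) - 0.934*log2(0.934) = 0.258812 + 0.092004 = 0.3508. Pe*log2(M-1) = 0.066*log2(11) = 0.228322. Bound = H(Pe) + Pe*log2(M-1) = 0.258812 + 0.092004 + 0.228322 = 0.5791

0.5791 bits


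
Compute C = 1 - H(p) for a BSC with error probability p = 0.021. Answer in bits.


H(p) = -p*log2(p) - (1-p)*log2(1-p) = -0.021*log2(0.021) - 0.979*log2(0.979) = 0.117043 + 0.029976 = 0.147. C = 1 - H(p) = 1 - 0.147 = 0.853

0.853 bits


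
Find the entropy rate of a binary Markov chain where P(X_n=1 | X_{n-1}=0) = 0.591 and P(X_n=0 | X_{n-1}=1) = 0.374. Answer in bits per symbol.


Stationary distribution: pi_0 = p10/(p01+p10) = 0.3876, pi_1 = 0.6124. Entropy rate H' = pi_0*H(p01) + pi_1*H(p10) = 0.3876*0.976 + 0.6124*0.9537 = 0.9623

0.9623 bits/symbol


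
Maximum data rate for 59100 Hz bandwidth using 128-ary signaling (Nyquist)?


Rate = 2 * B * log2(M) = 2 * 59100 * 7.0 = 827400.0

827400.0 bps


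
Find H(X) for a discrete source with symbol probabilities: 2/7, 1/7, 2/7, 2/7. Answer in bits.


H = -sum(p_i * log2(p_i)). Terms: -(2/7)*log2(2/7) = 0.516387; -(1/7)*log2(1/7) = 0.401051; -(2/7)*log2(2/7) = 0.516387; -(2/7)*log2(2/7) = 0.516387. H = 0.516387 + 0.401051 + 0.516387 + 0.516387 = 1.9502

1.9502 bits


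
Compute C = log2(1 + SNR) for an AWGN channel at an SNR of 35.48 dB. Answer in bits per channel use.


SNR_linear = 10^(35.48/10) = 3531.8317; C = log2(1 + SNR_linear) = log2(1 + 3531.8317) = 11.7866

11.7866 bits/channel use
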